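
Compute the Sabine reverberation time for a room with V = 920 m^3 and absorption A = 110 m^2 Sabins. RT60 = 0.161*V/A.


RT60 = 0.161 * 920 / 110 = 1.3465 s


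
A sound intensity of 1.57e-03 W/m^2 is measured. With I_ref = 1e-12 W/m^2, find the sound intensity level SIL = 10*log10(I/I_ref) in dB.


I / I_ref = 1.57e-03 / 1e-12 = 1.57e+09
SIL = 10 * log10(1.57e+09) = 91.959 dB


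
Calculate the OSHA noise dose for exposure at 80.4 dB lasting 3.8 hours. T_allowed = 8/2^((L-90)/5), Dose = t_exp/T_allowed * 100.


T_allowed = 8 / 2^((80.4 - 90)/5) = 30.2738 hr
Dose = 3.8 / 30.2738 * 100 = 12.552 %


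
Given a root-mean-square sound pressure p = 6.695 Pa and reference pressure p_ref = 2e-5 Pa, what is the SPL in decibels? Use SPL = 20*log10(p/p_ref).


p / p_ref = 6.695 / 2e-5 = 334750
SPL = 20 * log10(334750) = 110.49 dB


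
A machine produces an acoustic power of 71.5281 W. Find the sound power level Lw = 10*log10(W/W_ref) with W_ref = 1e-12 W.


W / W_ref = 71.5281 / 1e-12 = 7.15281e+13
Lw = 10 * log10(7.15281e+13) = 138.54 dB


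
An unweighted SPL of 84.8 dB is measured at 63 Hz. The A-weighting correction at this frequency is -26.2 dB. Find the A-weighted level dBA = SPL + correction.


A-weighting table: 63 Hz -> -26.2 dB correction
SPL_A = SPL + correction = 84.8 + (-26.2) = 58.6 dBA


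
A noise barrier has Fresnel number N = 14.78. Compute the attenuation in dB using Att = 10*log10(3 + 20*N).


3 + 20*N = 3 + 20*14.78 = 298.6
Att = 10*log10(298.6) = 24.751 dB


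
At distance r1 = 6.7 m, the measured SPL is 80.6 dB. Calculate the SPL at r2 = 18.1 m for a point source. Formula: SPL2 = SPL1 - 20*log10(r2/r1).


r2/r1 = 18.1/6.7 = 2.70149
Correction = 20*log10(2.70149) = 8.63207 dB
SPL2 = 80.6 - 8.63207 = 71.968 dB


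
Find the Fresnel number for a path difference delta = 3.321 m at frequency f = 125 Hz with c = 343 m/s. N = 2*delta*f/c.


N = 2*delta*f/c = 2*delta/lambda, where lambda = c/f
lambda = 343 / 125 = 2.744 m
N = 2 * 3.321 / 2.744 = 2.4206


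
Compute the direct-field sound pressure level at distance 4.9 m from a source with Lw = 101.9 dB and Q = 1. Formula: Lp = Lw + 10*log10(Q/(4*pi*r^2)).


4*pi*r^2 = 4*pi*4.9^2 = 301.719 m^2
Q / (4*pi*r^2) = 1 / 301.719 = 0.00331434
Lp = 101.9 + 10*log10(0.00331434) = 77.104 dB


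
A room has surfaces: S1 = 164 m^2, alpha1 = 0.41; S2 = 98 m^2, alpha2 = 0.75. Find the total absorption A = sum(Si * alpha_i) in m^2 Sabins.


164 * 0.41 = 67.24
98 * 0.75 = 73.5
A_total = 67.24 + 73.5 = 140.74 m^2


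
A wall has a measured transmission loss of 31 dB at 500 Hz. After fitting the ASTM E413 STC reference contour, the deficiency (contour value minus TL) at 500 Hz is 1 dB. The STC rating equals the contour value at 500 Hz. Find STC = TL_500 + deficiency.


By ASTM E413, STC = value of the fitted reference contour at 500 Hz.
Contour value at 500 Hz = TL_500 + deficiency = 31 + 1 = 32
STC = 32


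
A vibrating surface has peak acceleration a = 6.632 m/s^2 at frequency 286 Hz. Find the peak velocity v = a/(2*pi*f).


omega = 2*pi*f = 2*pi*286 = 1796.99 rad/s
v = a / omega = 6.632 / 1796.99 = 0.0036906 m/s


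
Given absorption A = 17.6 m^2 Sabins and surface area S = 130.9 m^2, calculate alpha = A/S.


Absorption coefficient = absorbed power / incident power
alpha = A / S = 17.6 / 130.9 = 0.13445


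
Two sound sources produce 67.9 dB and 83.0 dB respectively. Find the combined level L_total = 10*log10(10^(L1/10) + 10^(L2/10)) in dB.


10^(67.9/10) = 6.16595e+06
10^(83.0/10) = 1.99526e+08
Sum = 6.16595e+06 + 1.99526e+08 = 2.05692e+08
L_total = 10*log10(2.05692e+08) = 83.132 dB


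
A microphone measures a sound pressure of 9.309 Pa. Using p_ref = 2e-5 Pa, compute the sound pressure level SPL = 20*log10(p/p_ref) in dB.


p / p_ref = 9.309 / 2e-5 = 465450
SPL = 20 * log10(465450) = 113.36 dB


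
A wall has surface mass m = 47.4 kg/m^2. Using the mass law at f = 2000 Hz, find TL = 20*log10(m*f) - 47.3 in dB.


m * f = 47.4 * 2000 = 94800
20*log10(94800) = 99.5362 dB
TL = 99.5362 - 47.3 = 52.236 dB


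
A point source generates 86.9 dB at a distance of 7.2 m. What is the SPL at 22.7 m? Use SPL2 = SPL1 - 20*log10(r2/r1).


r2/r1 = 22.7/7.2 = 3.15278
Correction = 20*log10(3.15278) = 9.97387 dB
SPL2 = 86.9 - 9.97387 = 76.926 dB


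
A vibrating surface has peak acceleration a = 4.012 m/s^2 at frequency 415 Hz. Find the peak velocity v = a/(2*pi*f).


omega = 2*pi*f = 2*pi*415 = 2607.52 rad/s
v = a / omega = 4.012 / 2607.52 = 0.0015386 m/s


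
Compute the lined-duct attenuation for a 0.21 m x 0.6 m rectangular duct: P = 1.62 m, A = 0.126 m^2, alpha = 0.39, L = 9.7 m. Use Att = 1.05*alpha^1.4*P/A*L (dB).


alpha^1.4 = 0.39^1.4 = 0.267603
Attenuation rate = 1.05 * alpha^1.4 * P / A
= 1.05 * 0.267603 * 1.62 / 0.126 = 3.61264 dB/m
Total Att = 3.61264 * 9.7 = 35.043 dB


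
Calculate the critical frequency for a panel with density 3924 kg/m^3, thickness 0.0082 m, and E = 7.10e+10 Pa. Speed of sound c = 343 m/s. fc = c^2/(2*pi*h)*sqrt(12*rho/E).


12*rho/E = 12*3924/7.10e+10 = 6.63211e-07
sqrt(12*rho/E) = sqrt(6.63211e-07) = 0.000814378
c^2/(2*pi*h) = 343^2/(2*pi*0.0082) = 2.28347e+06
fc = 2.28347e+06 * 0.000814378 = 1859.6 Hz


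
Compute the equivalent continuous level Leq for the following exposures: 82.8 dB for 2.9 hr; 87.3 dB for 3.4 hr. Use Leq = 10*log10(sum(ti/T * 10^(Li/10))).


T_total = 2.9 + 3.4 = 6.3 hr
(2.9/6.3) * 10^(82.8/10) = 8.77117e+07
(3.4/6.3) * 10^(87.3/10) = 2.89827e+08
Sum = 8.77117e+07 + 2.89827e+08 = 3.77539e+08
Leq = 10*log10(3.77539e+08) = 85.77 dB


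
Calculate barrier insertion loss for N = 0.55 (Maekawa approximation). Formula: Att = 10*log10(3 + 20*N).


3 + 20*N = 3 + 20*0.55 = 14
Att = 10*log10(14) = 11.461 dB


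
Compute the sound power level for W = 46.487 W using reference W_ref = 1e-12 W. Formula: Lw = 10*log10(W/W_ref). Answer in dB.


W / W_ref = 46.487 / 1e-12 = 4.6487e+13
Lw = 10 * log10(4.6487e+13) = 136.67 dB


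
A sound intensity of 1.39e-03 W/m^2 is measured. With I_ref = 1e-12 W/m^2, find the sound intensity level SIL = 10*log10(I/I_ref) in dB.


I / I_ref = 1.39e-03 / 1e-12 = 1.39e+09
SIL = 10 * log10(1.39e+09) = 91.43 dB


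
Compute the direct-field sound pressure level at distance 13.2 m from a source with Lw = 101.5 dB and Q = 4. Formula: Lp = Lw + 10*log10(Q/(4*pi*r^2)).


4*pi*r^2 = 4*pi*13.2^2 = 2189.56 m^2
Q / (4*pi*r^2) = 4 / 2189.56 = 0.00182685
Lp = 101.5 + 10*log10(0.00182685) = 74.117 dB


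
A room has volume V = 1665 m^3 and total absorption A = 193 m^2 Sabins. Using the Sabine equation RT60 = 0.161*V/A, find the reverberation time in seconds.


RT60 = 0.161 * 1665 / 193 = 1.3889 s


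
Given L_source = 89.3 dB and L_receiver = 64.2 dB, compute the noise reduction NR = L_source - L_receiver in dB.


NR = L_source - L_receiver (difference between source and receiving room levels)
NR = 89.3 - 64.2 = 25.1 dB


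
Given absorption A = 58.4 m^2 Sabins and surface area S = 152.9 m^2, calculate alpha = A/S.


Absorption coefficient = absorbed power / incident power
alpha = A / S = 58.4 / 152.9 = 0.38195


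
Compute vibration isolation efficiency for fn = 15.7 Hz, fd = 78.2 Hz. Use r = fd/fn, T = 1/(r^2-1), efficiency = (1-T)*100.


r = 78.2 / 15.7 = 4.98089
r^2 - 1 = 4.98089^2 - 1 = 23.8093
T = 1/23.8093 = 0.0420004
Efficiency = (1 - 0.0420004)*100 = 95.8 %


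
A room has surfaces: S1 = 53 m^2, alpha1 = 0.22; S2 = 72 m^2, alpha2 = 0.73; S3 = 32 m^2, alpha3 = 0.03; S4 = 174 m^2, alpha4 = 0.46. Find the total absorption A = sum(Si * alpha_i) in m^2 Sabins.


53 * 0.22 = 11.66
72 * 0.73 = 52.56
32 * 0.03 = 0.96
174 * 0.46 = 80.04
A_total = 11.66 + 52.56 + 0.96 + 80.04 = 145.22 m^2


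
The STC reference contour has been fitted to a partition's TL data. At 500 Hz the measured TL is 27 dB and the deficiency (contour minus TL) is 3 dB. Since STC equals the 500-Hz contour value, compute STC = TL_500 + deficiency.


By ASTM E413, STC = value of the fitted reference contour at 500 Hz.
Contour value at 500 Hz = TL_500 + deficiency = 27 + 3 = 30
STC = 30


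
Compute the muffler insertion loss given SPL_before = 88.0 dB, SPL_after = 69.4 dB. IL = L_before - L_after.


Insertion loss = SPL without muffler - SPL with muffler
IL = 88.0 - 69.4 = 18.6 dB


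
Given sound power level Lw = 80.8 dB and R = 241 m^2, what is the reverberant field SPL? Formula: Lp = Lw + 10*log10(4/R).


4/R = 4/241 = 0.0165975
Lp = 80.8 + 10*log10(0.0165975) = 63 dB


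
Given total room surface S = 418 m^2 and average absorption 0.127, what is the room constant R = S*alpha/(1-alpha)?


R = 418 * 0.127 / (1 - 0.127) = 60.809 m^2


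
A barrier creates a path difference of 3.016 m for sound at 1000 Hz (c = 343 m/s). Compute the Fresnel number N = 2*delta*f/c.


N = 2*delta*f/c = 2*delta/lambda, where lambda = c/f
lambda = 343 / 1000 = 0.343 m
N = 2 * 3.016 / 0.343 = 17.586


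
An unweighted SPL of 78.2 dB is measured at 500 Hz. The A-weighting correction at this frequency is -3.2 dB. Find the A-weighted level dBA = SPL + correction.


A-weighting table: 500 Hz -> -3.2 dB correction
SPL_A = SPL + correction = 78.2 + (-3.2) = 75 dBA


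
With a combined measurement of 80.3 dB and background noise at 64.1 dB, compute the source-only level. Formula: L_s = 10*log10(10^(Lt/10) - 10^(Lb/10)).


10^(80.3/10) = 1.07152e+08
10^(64.1/10) = 2.5704e+06
Difference = 1.07152e+08 - 2.5704e+06 = 1.04582e+08
L_source = 10*log10(1.04582e+08) = 80.195 dB


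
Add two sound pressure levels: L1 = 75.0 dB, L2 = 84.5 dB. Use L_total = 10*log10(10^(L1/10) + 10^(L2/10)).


10^(75.0/10) = 3.16228e+07
10^(84.5/10) = 2.81838e+08
Sum = 3.16228e+07 + 2.81838e+08 = 3.13461e+08
L_total = 10*log10(3.13461e+08) = 84.962 dB


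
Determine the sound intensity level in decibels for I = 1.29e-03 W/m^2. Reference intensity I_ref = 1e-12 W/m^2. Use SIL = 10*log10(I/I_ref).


I / I_ref = 1.29e-03 / 1e-12 = 1.29e+09
SIL = 10 * log10(1.29e+09) = 91.106 dB


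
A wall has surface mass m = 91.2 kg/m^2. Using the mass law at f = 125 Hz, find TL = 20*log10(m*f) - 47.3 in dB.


m * f = 91.2 * 125 = 11400
20*log10(11400) = 81.1381 dB
TL = 81.1381 - 47.3 = 33.838 dB


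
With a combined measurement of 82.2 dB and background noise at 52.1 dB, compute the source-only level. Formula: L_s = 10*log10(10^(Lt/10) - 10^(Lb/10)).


10^(82.2/10) = 1.65959e+08
10^(52.1/10) = 162181
Difference = 1.65959e+08 - 162181 = 1.65797e+08
L_source = 10*log10(1.65797e+08) = 82.196 dB


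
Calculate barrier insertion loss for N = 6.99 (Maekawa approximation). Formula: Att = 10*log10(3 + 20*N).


3 + 20*N = 3 + 20*6.99 = 142.8
Att = 10*log10(142.8) = 21.547 dB


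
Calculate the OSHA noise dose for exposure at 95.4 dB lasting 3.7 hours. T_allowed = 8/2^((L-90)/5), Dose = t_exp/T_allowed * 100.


T_allowed = 8 / 2^((95.4 - 90)/5) = 3.78423 hr
Dose = 3.7 / 3.78423 * 100 = 97.774 %


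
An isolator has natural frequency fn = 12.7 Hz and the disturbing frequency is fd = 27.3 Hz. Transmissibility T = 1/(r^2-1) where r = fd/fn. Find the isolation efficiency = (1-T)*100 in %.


r = 27.3 / 12.7 = 2.14961
r^2 - 1 = 2.14961^2 - 1 = 3.62082
T = 1/3.62082 = 0.276181
Efficiency = (1 - 0.276181)*100 = 72.382 %


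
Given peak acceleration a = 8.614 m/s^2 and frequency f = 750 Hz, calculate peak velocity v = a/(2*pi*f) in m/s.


omega = 2*pi*f = 2*pi*750 = 4712.39 rad/s
v = a / omega = 8.614 / 4712.39 = 0.0018279 m/s


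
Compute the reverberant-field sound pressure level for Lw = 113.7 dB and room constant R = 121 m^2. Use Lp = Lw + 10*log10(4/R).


4/R = 4/121 = 0.0330579
Lp = 113.7 + 10*log10(0.0330579) = 98.893 dB


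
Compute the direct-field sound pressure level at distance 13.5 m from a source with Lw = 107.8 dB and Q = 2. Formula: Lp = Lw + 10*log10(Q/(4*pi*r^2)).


4*pi*r^2 = 4*pi*13.5^2 = 2290.22 m^2
Q / (4*pi*r^2) = 2 / 2290.22 = 0.000873279
Lp = 107.8 + 10*log10(0.000873279) = 77.212 dB


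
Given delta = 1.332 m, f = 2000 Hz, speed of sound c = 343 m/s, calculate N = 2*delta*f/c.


N = 2*delta*f/c = 2*delta/lambda, where lambda = c/f
lambda = 343 / 2000 = 0.1715 m
N = 2 * 1.332 / 0.1715 = 15.534


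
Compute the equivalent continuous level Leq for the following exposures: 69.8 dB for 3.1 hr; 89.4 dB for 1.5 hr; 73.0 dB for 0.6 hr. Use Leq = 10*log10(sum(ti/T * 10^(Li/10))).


T_total = 3.1 + 1.5 + 0.6 = 5.2 hr
(3.1/5.2) * 10^(69.8/10) = 5.69323e+06
(1.5/5.2) * 10^(89.4/10) = 2.51239e+08
(0.6/5.2) * 10^(73.0/10) = 2.30223e+06
Sum = 5.69323e+06 + 2.51239e+08 + 2.30223e+06 = 2.59234e+08
Leq = 10*log10(2.59234e+08) = 84.137 dB


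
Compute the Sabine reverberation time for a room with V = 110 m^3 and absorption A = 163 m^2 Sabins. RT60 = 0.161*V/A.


RT60 = 0.161 * 110 / 163 = 0.10865 s


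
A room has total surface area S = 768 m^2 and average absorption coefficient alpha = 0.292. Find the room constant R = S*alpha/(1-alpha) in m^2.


R = 768 * 0.292 / (1 - 0.292) = 316.75 m^2


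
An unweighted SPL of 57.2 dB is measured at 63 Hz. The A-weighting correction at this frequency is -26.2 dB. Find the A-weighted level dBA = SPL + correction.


A-weighting table: 63 Hz -> -26.2 dB correction
SPL_A = SPL + correction = 57.2 + (-26.2) = 31 dBA


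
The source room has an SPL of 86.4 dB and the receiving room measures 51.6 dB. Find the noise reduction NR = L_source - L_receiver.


NR = L_source - L_receiver (difference between source and receiving room levels)
NR = 86.4 - 51.6 = 34.8 dB


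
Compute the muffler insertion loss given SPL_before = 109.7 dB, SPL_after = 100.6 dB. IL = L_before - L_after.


Insertion loss = SPL without muffler - SPL with muffler
IL = 109.7 - 100.6 = 9.1 dB


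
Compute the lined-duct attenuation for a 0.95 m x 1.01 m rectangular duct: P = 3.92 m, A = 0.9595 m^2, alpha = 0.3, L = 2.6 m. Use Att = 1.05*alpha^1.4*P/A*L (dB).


alpha^1.4 = 0.3^1.4 = 0.18534
Attenuation rate = 1.05 * alpha^1.4 * P / A
= 1.05 * 0.18534 * 3.92 / 0.9595 = 0.795059 dB/m
Total Att = 0.795059 * 2.6 = 2.0672 dB


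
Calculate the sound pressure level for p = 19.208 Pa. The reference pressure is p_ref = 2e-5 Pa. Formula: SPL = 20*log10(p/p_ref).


p / p_ref = 19.208 / 2e-5 = 960400
SPL = 20 * log10(960400) = 119.65 dB


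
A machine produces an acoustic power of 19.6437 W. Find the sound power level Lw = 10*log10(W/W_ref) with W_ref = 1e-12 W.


W / W_ref = 19.6437 / 1e-12 = 1.96437e+13
Lw = 10 * log10(1.96437e+13) = 132.93 dB


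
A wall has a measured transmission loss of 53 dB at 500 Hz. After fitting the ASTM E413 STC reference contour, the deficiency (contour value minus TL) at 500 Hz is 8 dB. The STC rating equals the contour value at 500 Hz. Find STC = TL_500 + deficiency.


By ASTM E413, STC = value of the fitted reference contour at 500 Hz.
Contour value at 500 Hz = TL_500 + deficiency = 53 + 8 = 61
STC = 61


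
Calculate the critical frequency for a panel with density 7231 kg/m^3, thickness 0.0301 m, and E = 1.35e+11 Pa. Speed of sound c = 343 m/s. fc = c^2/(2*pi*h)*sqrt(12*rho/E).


12*rho/E = 12*7231/1.35e+11 = 6.42756e-07
sqrt(12*rho/E) = sqrt(6.42756e-07) = 0.000801721
c^2/(2*pi*h) = 343^2/(2*pi*0.0301) = 622074
fc = 622074 * 0.000801721 = 498.73 Hz


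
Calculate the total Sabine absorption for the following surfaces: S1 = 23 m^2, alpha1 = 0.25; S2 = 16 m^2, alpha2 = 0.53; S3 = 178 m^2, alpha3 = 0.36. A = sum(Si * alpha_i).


23 * 0.25 = 5.75
16 * 0.53 = 8.48
178 * 0.36 = 64.08
A_total = 5.75 + 8.48 + 64.08 = 78.31 m^2


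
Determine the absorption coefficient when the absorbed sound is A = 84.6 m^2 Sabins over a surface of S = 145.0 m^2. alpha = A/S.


Absorption coefficient = absorbed power / incident power
alpha = A / S = 84.6 / 145.0 = 0.58345


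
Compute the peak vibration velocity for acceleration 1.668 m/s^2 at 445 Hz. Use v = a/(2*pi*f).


omega = 2*pi*f = 2*pi*445 = 2796.02 rad/s
v = a / omega = 1.668 / 2796.02 = 0.00059656 m/s


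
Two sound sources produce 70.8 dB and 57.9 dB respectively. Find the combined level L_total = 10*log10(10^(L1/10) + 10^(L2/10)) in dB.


10^(70.8/10) = 1.20226e+07
10^(57.9/10) = 616595
Sum = 1.20226e+07 + 616595 = 1.26392e+07
L_total = 10*log10(1.26392e+07) = 71.017 dB


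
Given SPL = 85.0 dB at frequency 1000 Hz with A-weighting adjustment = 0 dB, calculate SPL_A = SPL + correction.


A-weighting table: 1000 Hz -> 0 dB correction
SPL_A = SPL + correction = 85.0 + (0) = 85 dBA


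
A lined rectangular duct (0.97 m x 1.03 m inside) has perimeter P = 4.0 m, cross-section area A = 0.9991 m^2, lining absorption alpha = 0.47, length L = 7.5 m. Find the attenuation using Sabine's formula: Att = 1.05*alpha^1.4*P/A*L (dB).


alpha^1.4 = 0.47^1.4 = 0.347486
Attenuation rate = 1.05 * alpha^1.4 * P / A
= 1.05 * 0.347486 * 4.0 / 0.9991 = 1.46076 dB/m
Total Att = 1.46076 * 7.5 = 10.956 dB


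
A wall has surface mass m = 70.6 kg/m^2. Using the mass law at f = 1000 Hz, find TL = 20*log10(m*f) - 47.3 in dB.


m * f = 70.6 * 1000 = 70600
20*log10(70600) = 96.9761 dB
TL = 96.9761 - 47.3 = 49.676 dB


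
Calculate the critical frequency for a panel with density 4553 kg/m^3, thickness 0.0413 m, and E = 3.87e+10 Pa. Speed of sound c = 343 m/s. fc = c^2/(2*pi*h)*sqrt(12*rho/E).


12*rho/E = 12*4553/3.87e+10 = 1.41178e-06
sqrt(12*rho/E) = sqrt(1.41178e-06) = 0.00118818
c^2/(2*pi*h) = 343^2/(2*pi*0.0413) = 453376
fc = 453376 * 0.00118818 = 538.69 Hz


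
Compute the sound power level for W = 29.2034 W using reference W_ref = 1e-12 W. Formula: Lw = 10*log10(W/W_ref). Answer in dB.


W / W_ref = 29.2034 / 1e-12 = 2.92034e+13
Lw = 10 * log10(2.92034e+13) = 134.65 dB


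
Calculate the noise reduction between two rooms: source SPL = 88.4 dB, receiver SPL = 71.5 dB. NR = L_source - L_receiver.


NR = L_source - L_receiver (difference between source and receiving room levels)
NR = 88.4 - 71.5 = 16.9 dB


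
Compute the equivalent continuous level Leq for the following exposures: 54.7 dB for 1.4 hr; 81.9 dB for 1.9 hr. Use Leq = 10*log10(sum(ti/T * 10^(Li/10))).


T_total = 1.4 + 1.9 = 3.3 hr
(1.4/3.3) * 10^(54.7/10) = 125203
(1.9/3.3) * 10^(81.9/10) = 8.91743e+07
Sum = 125203 + 8.91743e+07 = 8.92995e+07
Leq = 10*log10(8.92995e+07) = 79.508 dB


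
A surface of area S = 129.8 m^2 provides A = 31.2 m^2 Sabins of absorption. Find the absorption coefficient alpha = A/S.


Absorption coefficient = absorbed power / incident power
alpha = A / S = 31.2 / 129.8 = 0.24037


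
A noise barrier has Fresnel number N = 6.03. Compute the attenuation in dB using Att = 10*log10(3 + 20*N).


3 + 20*N = 3 + 20*6.03 = 123.6
Att = 10*log10(123.6) = 20.92 dB


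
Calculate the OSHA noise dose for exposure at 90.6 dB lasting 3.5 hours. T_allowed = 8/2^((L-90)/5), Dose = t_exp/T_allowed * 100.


T_allowed = 8 / 2^((90.6 - 90)/5) = 7.3615 hr
Dose = 3.5 / 7.3615 * 100 = 47.545 %


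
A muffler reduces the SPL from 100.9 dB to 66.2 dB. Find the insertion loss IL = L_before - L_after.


Insertion loss = SPL without muffler - SPL with muffler
IL = 100.9 - 66.2 = 34.7 dB


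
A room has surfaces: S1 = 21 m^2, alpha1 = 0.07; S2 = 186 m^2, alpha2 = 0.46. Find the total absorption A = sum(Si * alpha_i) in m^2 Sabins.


21 * 0.07 = 1.47
186 * 0.46 = 85.56
A_total = 1.47 + 85.56 = 87.03 m^2


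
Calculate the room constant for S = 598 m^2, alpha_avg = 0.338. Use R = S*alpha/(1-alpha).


R = 598 * 0.338 / (1 - 0.338) = 305.32 m^2


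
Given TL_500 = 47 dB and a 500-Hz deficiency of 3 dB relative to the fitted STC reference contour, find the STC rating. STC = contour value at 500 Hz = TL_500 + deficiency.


By ASTM E413, STC = value of the fitted reference contour at 500 Hz.
Contour value at 500 Hz = TL_500 + deficiency = 47 + 3 = 50
STC = 50


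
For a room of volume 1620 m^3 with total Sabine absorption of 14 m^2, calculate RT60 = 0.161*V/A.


RT60 = 0.161 * 1620 / 14 = 18.63 s


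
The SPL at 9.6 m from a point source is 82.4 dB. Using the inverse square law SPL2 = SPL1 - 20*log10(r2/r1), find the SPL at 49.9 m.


r2/r1 = 49.9/9.6 = 5.19792
Correction = 20*log10(5.19792) = 14.3166 dB
SPL2 = 82.4 - 14.3166 = 68.083 dB


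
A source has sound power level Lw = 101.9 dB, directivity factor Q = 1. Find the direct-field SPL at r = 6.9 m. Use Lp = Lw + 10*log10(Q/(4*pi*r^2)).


4*pi*r^2 = 4*pi*6.9^2 = 598.285 m^2
Q / (4*pi*r^2) = 1 / 598.285 = 0.00167144
Lp = 101.9 + 10*log10(0.00167144) = 74.131 dB


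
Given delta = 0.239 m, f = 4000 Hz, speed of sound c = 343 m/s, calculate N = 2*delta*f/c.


N = 2*delta*f/c = 2*delta/lambda, where lambda = c/f
lambda = 343 / 4000 = 0.08575 m
N = 2 * 0.239 / 0.08575 = 5.5743


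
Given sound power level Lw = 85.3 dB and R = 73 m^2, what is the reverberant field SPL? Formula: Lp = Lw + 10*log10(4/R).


4/R = 4/73 = 0.0547945
Lp = 85.3 + 10*log10(0.0547945) = 72.687 dB


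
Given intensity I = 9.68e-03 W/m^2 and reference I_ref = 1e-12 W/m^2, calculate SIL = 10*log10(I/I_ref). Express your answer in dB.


I / I_ref = 9.68e-03 / 1e-12 = 9.68e+09
SIL = 10 * log10(9.68e+09) = 99.859 dB


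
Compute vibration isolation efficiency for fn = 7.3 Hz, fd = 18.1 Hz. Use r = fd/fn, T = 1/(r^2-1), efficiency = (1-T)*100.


r = 18.1 / 7.3 = 2.47945
r^2 - 1 = 2.47945^2 - 1 = 5.14767
T = 1/5.14767 = 0.194263
Efficiency = (1 - 0.194263)*100 = 80.574 %


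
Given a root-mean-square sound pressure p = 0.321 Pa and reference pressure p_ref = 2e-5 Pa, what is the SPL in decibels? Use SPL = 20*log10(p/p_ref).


p / p_ref = 0.321 / 2e-5 = 16050
SPL = 20 * log10(16050) = 84.11 dB


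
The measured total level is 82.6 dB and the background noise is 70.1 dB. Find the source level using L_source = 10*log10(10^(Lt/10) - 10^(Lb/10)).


10^(82.6/10) = 1.8197e+08
10^(70.1/10) = 1.02329e+07
Difference = 1.8197e+08 - 1.02329e+07 = 1.71737e+08
L_source = 10*log10(1.71737e+08) = 82.349 dB


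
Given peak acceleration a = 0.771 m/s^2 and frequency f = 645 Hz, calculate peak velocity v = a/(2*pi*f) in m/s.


omega = 2*pi*f = 2*pi*645 = 4052.65 rad/s
v = a / omega = 0.771 / 4052.65 = 0.00019025 m/s


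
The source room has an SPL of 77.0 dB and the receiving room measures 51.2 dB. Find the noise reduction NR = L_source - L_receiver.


NR = L_source - L_receiver (difference between source and receiving room levels)
NR = 77.0 - 51.2 = 25.8 dB


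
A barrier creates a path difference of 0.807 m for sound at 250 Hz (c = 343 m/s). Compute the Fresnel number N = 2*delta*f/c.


N = 2*delta*f/c = 2*delta/lambda, where lambda = c/f
lambda = 343 / 250 = 1.372 m
N = 2 * 0.807 / 1.372 = 1.1764


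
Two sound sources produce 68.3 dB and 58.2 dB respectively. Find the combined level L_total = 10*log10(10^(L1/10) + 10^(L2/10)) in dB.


10^(68.3/10) = 6.76083e+06
10^(58.2/10) = 660693
Sum = 6.76083e+06 + 660693 = 7.42152e+06
L_total = 10*log10(7.42152e+06) = 68.705 dB


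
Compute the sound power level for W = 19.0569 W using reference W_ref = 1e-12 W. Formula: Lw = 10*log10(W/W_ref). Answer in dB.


W / W_ref = 19.0569 / 1e-12 = 1.90569e+13
Lw = 10 * log10(1.90569e+13) = 132.8 dB


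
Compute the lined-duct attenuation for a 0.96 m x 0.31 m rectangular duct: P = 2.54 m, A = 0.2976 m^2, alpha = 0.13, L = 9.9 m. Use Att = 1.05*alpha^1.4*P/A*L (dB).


alpha^1.4 = 0.13^1.4 = 0.0574805
Attenuation rate = 1.05 * alpha^1.4 * P / A
= 1.05 * 0.0574805 * 2.54 / 0.2976 = 0.515123 dB/m
Total Att = 0.515123 * 9.9 = 5.0997 dB


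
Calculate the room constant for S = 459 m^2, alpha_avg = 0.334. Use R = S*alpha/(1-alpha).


R = 459 * 0.334 / (1 - 0.334) = 230.19 m^2


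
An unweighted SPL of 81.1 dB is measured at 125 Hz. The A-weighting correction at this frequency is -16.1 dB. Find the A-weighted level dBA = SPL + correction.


A-weighting table: 125 Hz -> -16.1 dB correction
SPL_A = SPL + correction = 81.1 + (-16.1) = 65 dBA


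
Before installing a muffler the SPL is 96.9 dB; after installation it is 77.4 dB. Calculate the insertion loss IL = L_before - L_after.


Insertion loss = SPL without muffler - SPL with muffler
IL = 96.9 - 77.4 = 19.5 dB


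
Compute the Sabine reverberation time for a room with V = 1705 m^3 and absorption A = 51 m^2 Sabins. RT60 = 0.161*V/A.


RT60 = 0.161 * 1705 / 51 = 5.3825 s


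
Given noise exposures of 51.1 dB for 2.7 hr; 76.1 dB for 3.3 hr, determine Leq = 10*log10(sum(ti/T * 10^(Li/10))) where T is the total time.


T_total = 2.7 + 3.3 = 6.0 hr
(2.7/6.0) * 10^(51.1/10) = 57971.2
(3.3/6.0) * 10^(76.1/10) = 2.24059e+07
Sum = 57971.2 + 2.24059e+07 = 2.24639e+07
Leq = 10*log10(2.24639e+07) = 73.515 dB


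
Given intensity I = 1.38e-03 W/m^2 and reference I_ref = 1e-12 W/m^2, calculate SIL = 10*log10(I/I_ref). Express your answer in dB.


I / I_ref = 1.38e-03 / 1e-12 = 1.38e+09
SIL = 10 * log10(1.38e+09) = 91.399 dB


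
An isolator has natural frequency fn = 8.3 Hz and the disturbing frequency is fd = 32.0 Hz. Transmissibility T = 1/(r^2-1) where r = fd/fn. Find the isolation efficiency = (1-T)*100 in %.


r = 32.0 / 8.3 = 3.85542
r^2 - 1 = 3.85542^2 - 1 = 13.8643
T = 1/13.8643 = 0.0721277
Efficiency = (1 - 0.0721277)*100 = 92.787 %


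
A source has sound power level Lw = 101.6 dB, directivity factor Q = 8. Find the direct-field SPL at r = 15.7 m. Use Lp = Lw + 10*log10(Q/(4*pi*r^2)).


4*pi*r^2 = 4*pi*15.7^2 = 3097.48 m^2
Q / (4*pi*r^2) = 8 / 3097.48 = 0.00258274
Lp = 101.6 + 10*log10(0.00258274) = 75.721 dB


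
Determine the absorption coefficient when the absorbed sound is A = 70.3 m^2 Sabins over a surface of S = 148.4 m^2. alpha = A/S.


Absorption coefficient = absorbed power / incident power
alpha = A / S = 70.3 / 148.4 = 0.47372


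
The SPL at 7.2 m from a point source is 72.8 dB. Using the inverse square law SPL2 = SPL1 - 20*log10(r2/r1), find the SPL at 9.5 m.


r2/r1 = 9.5/7.2 = 1.31944
Correction = 20*log10(1.31944) = 2.40779 dB
SPL2 = 72.8 - 2.40779 = 70.392 dB


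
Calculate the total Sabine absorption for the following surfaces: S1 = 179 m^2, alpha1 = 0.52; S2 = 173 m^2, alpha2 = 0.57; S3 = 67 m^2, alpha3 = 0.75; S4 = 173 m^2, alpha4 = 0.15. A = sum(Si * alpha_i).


179 * 0.52 = 93.08
173 * 0.57 = 98.61
67 * 0.75 = 50.25
173 * 0.15 = 25.95
A_total = 93.08 + 98.61 + 50.25 + 25.95 = 267.89 m^2


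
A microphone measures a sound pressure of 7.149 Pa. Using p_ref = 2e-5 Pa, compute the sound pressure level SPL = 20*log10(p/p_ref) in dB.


p / p_ref = 7.149 / 2e-5 = 357450
SPL = 20 * log10(357450) = 111.06 dB


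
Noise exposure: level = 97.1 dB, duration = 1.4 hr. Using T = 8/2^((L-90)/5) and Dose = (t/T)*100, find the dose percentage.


T_allowed = 8 / 2^((97.1 - 90)/5) = 2.9897 hr
Dose = 1.4 / 2.9897 * 100 = 46.827 %


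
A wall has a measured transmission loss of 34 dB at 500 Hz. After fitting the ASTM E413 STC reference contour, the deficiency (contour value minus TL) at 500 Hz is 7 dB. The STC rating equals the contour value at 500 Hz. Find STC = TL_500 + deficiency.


By ASTM E413, STC = value of the fitted reference contour at 500 Hz.
Contour value at 500 Hz = TL_500 + deficiency = 34 + 7 = 41
STC = 41


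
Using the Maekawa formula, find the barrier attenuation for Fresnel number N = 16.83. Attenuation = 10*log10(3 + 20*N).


3 + 20*N = 3 + 20*16.83 = 339.6
Att = 10*log10(339.6) = 25.31 dB


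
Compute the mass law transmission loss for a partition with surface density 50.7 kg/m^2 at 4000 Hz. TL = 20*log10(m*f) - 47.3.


m * f = 50.7 * 4000 = 202800
20*log10(202800) = 106.141 dB
TL = 106.141 - 47.3 = 58.841 dB


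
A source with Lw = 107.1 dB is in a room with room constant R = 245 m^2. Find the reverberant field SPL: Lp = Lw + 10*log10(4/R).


4/R = 4/245 = 0.0163265
Lp = 107.1 + 10*log10(0.0163265) = 89.229 dB


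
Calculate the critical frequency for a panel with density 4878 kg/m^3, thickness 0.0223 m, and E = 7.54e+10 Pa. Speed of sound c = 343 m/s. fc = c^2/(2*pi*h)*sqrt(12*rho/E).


12*rho/E = 12*4878/7.54e+10 = 7.7634e-07
sqrt(12*rho/E) = sqrt(7.7634e-07) = 0.000881102
c^2/(2*pi*h) = 343^2/(2*pi*0.0223) = 839660
fc = 839660 * 0.000881102 = 739.83 Hz


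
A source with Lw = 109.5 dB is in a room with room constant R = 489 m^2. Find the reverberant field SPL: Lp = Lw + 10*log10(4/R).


4/R = 4/489 = 0.00817996
Lp = 109.5 + 10*log10(0.00817996) = 88.628 dB


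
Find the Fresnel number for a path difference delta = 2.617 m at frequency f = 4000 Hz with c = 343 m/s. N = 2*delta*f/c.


N = 2*delta*f/c = 2*delta/lambda, where lambda = c/f
lambda = 343 / 4000 = 0.08575 m
N = 2 * 2.617 / 0.08575 = 61.038


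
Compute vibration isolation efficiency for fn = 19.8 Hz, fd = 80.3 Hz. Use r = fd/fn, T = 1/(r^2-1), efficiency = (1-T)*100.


r = 80.3 / 19.8 = 4.05556
r^2 - 1 = 4.05556^2 - 1 = 15.4476
T = 1/15.4476 = 0.064735
Efficiency = (1 - 0.064735)*100 = 93.526 %


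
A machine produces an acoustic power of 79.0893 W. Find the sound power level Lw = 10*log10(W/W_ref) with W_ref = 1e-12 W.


W / W_ref = 79.0893 / 1e-12 = 7.90893e+13
Lw = 10 * log10(7.90893e+13) = 138.98 dB


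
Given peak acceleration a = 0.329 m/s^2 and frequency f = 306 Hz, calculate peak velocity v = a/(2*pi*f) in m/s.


omega = 2*pi*f = 2*pi*306 = 1922.65 rad/s
v = a / omega = 0.329 / 1922.65 = 0.00017112 m/s


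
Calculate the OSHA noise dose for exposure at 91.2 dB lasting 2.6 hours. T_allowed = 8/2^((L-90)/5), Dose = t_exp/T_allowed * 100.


T_allowed = 8 / 2^((91.2 - 90)/5) = 6.77396 hr
Dose = 2.6 / 6.77396 * 100 = 38.382 %


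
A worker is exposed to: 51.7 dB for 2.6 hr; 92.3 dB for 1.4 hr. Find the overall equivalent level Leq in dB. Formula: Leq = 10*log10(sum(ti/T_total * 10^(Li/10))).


T_total = 2.6 + 1.4 = 4.0 hr
(2.6/4.0) * 10^(51.7/10) = 96142
(1.4/4.0) * 10^(92.3/10) = 5.94385e+08
Sum = 96142 + 5.94385e+08 = 5.94481e+08
Leq = 10*log10(5.94481e+08) = 87.741 dB


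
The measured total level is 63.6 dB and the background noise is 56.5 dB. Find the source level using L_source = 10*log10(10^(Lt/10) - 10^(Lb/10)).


10^(63.6/10) = 2.29087e+06
10^(56.5/10) = 446684
Difference = 2.29087e+06 - 446684 = 1.84419e+06
L_source = 10*log10(1.84419e+06) = 62.658 dB


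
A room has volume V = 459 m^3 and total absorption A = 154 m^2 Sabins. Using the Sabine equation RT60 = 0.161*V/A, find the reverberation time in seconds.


RT60 = 0.161 * 459 / 154 = 0.47986 s


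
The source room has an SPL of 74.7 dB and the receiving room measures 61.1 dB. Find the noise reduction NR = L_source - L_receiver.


NR = L_source - L_receiver (difference between source and receiving room levels)
NR = 74.7 - 61.1 = 13.6 dB


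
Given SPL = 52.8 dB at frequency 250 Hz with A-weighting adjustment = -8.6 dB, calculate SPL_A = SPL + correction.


A-weighting table: 250 Hz -> -8.6 dB correction
SPL_A = SPL + correction = 52.8 + (-8.6) = 44.2 dBA


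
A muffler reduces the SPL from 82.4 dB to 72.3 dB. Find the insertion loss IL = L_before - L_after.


Insertion loss = SPL without muffler - SPL with muffler
IL = 82.4 - 72.3 = 10.1 dB


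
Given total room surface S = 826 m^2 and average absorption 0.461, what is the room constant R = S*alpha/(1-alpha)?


R = 826 * 0.461 / (1 - 0.461) = 706.47 m^2


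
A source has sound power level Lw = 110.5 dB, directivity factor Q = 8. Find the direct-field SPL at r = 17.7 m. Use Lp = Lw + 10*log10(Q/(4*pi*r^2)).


4*pi*r^2 = 4*pi*17.7^2 = 3936.92 m^2
Q / (4*pi*r^2) = 8 / 3936.92 = 0.00203205
Lp = 110.5 + 10*log10(0.00203205) = 83.579 dB


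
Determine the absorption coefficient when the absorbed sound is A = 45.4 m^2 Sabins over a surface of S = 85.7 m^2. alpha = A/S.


Absorption coefficient = absorbed power / incident power
alpha = A / S = 45.4 / 85.7 = 0.52975


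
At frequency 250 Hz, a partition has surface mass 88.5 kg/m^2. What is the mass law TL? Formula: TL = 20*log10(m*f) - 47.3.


m * f = 88.5 * 250 = 22125
20*log10(22125) = 86.8977 dB
TL = 86.8977 - 47.3 = 39.598 dB


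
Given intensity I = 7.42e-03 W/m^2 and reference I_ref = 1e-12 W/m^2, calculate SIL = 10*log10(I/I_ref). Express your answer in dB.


I / I_ref = 7.42e-03 / 1e-12 = 7.42e+09
SIL = 10 * log10(7.42e+09) = 98.704 dB


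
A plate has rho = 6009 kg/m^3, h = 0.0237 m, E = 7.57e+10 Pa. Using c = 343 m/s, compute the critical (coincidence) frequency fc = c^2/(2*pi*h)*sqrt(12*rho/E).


12*rho/E = 12*6009/7.57e+10 = 9.5255e-07
sqrt(12*rho/E) = sqrt(9.5255e-07) = 0.000975987
c^2/(2*pi*h) = 343^2/(2*pi*0.0237) = 790060
fc = 790060 * 0.000975987 = 771.09 Hz


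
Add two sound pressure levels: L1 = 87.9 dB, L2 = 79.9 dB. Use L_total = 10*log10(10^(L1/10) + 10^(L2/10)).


10^(87.9/10) = 6.16595e+08
10^(79.9/10) = 9.77237e+07
Sum = 6.16595e+08 + 9.77237e+07 = 7.14319e+08
L_total = 10*log10(7.14319e+08) = 88.539 dB


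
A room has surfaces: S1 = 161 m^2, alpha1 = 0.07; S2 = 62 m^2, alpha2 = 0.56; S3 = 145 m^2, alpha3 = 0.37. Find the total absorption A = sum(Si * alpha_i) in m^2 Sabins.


161 * 0.07 = 11.27
62 * 0.56 = 34.72
145 * 0.37 = 53.65
A_total = 11.27 + 34.72 + 53.65 = 99.64 m^2


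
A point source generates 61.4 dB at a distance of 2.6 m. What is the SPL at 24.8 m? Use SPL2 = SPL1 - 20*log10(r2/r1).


r2/r1 = 24.8/2.6 = 9.53846
Correction = 20*log10(9.53846) = 19.5896 dB
SPL2 = 61.4 - 19.5896 = 41.81 dB


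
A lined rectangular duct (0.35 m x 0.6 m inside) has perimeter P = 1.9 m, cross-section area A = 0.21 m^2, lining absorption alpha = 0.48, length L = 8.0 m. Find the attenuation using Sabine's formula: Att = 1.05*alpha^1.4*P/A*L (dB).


alpha^1.4 = 0.48^1.4 = 0.35788
Attenuation rate = 1.05 * alpha^1.4 * P / A
= 1.05 * 0.35788 * 1.9 / 0.21 = 3.39986 dB/m
Total Att = 3.39986 * 8.0 = 27.199 dB


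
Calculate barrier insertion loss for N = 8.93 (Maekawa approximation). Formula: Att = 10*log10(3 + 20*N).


3 + 20*N = 3 + 20*8.93 = 181.6
Att = 10*log10(181.6) = 22.591 dB


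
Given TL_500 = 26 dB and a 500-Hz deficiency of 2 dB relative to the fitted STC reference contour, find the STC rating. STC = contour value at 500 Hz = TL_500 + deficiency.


By ASTM E413, STC = value of the fitted reference contour at 500 Hz.
Contour value at 500 Hz = TL_500 + deficiency = 26 + 2 = 28
STC = 28


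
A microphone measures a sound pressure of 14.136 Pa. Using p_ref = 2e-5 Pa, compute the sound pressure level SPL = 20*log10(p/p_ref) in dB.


p / p_ref = 14.136 / 2e-5 = 706800
SPL = 20 * log10(706800) = 116.99 dB


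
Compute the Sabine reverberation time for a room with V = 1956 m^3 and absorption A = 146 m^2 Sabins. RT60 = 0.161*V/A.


RT60 = 0.161 * 1956 / 146 = 2.157 s


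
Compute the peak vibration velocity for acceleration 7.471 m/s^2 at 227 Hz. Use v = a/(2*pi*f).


omega = 2*pi*f = 2*pi*227 = 1426.28 rad/s
v = a / omega = 7.471 / 1426.28 = 0.0052381 m/s


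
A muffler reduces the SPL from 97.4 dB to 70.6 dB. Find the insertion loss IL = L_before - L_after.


Insertion loss = SPL without muffler - SPL with muffler
IL = 97.4 - 70.6 = 26.8 dB


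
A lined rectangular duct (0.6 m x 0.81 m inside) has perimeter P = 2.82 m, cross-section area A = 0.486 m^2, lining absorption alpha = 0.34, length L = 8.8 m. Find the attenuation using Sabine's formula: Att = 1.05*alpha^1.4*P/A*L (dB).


alpha^1.4 = 0.34^1.4 = 0.220836
Attenuation rate = 1.05 * alpha^1.4 * P / A
= 1.05 * 0.220836 * 2.82 / 0.486 = 1.34546 dB/m
Total Att = 1.34546 * 8.8 = 11.84 dB


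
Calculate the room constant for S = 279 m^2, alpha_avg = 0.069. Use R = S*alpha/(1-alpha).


R = 279 * 0.069 / (1 - 0.069) = 20.678 m^2


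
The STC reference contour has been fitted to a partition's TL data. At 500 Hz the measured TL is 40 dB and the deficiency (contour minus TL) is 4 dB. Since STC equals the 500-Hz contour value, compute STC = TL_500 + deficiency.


By ASTM E413, STC = value of the fitted reference contour at 500 Hz.
Contour value at 500 Hz = TL_500 + deficiency = 40 + 4 = 44
STC = 44


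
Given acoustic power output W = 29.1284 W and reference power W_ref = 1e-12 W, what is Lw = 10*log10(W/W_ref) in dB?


W / W_ref = 29.1284 / 1e-12 = 2.91284e+13
Lw = 10 * log10(2.91284e+13) = 134.64 dB


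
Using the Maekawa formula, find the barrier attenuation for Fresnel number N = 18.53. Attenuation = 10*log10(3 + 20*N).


3 + 20*N = 3 + 20*18.53 = 373.6
Att = 10*log10(373.6) = 25.724 dB


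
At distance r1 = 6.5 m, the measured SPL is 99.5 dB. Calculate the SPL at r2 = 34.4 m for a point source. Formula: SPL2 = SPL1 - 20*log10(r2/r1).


r2/r1 = 34.4/6.5 = 5.29231
Correction = 20*log10(5.29231) = 14.4729 dB
SPL2 = 99.5 - 14.4729 = 85.027 dB


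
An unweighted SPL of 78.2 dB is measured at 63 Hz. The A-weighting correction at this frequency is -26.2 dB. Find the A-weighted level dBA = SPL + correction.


A-weighting table: 63 Hz -> -26.2 dB correction
SPL_A = SPL + correction = 78.2 + (-26.2) = 52 dBA


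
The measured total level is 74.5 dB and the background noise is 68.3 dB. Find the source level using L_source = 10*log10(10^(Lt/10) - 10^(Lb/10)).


10^(74.5/10) = 2.81838e+07
10^(68.3/10) = 6.76083e+06
Difference = 2.81838e+07 - 6.76083e+06 = 2.1423e+07
L_source = 10*log10(2.1423e+07) = 73.309 dB


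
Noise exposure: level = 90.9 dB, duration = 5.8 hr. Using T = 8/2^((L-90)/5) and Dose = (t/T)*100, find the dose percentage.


T_allowed = 8 / 2^((90.9 - 90)/5) = 7.06162 hr
Dose = 5.8 / 7.06162 * 100 = 82.134 %


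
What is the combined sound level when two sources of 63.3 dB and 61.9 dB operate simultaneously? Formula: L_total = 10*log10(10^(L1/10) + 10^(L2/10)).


10^(63.3/10) = 2.13796e+06
10^(61.9/10) = 1.54882e+06
Sum = 2.13796e+06 + 1.54882e+06 = 3.68678e+06
L_total = 10*log10(3.68678e+06) = 65.666 dB


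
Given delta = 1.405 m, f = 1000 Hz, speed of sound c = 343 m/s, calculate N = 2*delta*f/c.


N = 2*delta*f/c = 2*delta/lambda, where lambda = c/f
lambda = 343 / 1000 = 0.343 m
N = 2 * 1.405 / 0.343 = 8.1924


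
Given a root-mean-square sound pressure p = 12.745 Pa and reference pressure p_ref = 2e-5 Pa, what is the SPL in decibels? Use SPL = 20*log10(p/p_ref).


p / p_ref = 12.745 / 2e-5 = 637250
SPL = 20 * log10(637250) = 116.09 dB


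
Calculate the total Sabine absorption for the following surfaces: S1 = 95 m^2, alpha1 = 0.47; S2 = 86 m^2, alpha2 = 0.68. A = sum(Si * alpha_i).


95 * 0.47 = 44.65
86 * 0.68 = 58.48
A_total = 44.65 + 58.48 = 103.13 m^2


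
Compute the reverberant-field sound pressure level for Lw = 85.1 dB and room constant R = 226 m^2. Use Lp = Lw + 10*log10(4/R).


4/R = 4/226 = 0.0176991
Lp = 85.1 + 10*log10(0.0176991) = 67.58 dB


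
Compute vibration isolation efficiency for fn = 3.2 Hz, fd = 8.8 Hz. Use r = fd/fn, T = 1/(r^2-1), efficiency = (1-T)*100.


r = 8.8 / 3.2 = 2.75
r^2 - 1 = 2.75^2 - 1 = 6.5625
T = 1/6.5625 = 0.152381
Efficiency = (1 - 0.152381)*100 = 84.762 %


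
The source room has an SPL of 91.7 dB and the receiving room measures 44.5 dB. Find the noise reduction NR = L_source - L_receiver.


NR = L_source - L_receiver (difference between source and receiving room levels)
NR = 91.7 - 44.5 = 47.2 dB


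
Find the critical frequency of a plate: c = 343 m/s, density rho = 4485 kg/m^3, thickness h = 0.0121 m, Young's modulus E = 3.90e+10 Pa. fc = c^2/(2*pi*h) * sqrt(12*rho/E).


12*rho/E = 12*4485/3.90e+10 = 1.38e-06
sqrt(12*rho/E) = sqrt(1.38e-06) = 0.00117473
c^2/(2*pi*h) = 343^2/(2*pi*0.0121) = 1.54747e+06
fc = 1.54747e+06 * 0.00117473 = 1817.9 Hz


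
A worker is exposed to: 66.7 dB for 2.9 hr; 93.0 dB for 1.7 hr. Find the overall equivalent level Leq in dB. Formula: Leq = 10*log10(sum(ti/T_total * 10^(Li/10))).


T_total = 2.9 + 1.7 = 4.6 hr
(2.9/4.6) * 10^(66.7/10) = 2.94877e+06
(1.7/4.6) * 10^(93.0/10) = 7.3738e+08
Sum = 2.94877e+06 + 7.3738e+08 = 7.40329e+08
Leq = 10*log10(7.40329e+08) = 88.694 dB
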